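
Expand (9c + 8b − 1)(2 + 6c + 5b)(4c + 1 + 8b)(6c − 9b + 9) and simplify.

2556c^3 + 7716bc^2 + 942c^2 + 2031bc + 24c + 6807b^2c + 1296c^4 + 2880bc^3 − 1812b^2c^2 − 6216b^3c + 1197b^2 − 27b + 1728b^3 − 2880b^4 − 18

(9c + 8b − 1)(2 + 6c + 5b)(4c + 1 + 8b)(6c − 9b + 9)
= (18c + 54c^2 + 45bc + 16b + 48bc + 40b^2 − 2 − 6c − 5b)(4c + 1 + 8b)(6c − 9b + 9)    [distributive law]
= (12c + 54c^2 + 93bc + 11b + 40b^2 − 2)(4c + 1 + 8b)(6c − 9b + 9)    [combine like terms]
= (48c^2 + 12c + 96bc + 216c^3 + 54c^2 + 432bc^2 + 372bc^2 + 93bc + 744b^2c + 44bc + 11b + 88b^2 + 160b^2c + 40b^2 + 320b^3 − 8c − 2 − 16b)(6c − 9b + 9)    [distributive law]
= (102c^2 + 4c + 233bc + 216c^3 + 804bc^2 + 904b^2c − 5b + 128b^2 + 320b^3 − 2)(6c − 9b + 9)    [combine like terms]
= 612c^3 − 918bc^2 + 918c^2 + 24c^2 − 36bc + 36c + 1398bc^2 − 2097b^2c + 2097bc + 1296c^4 − 1944bc^3 + 1944c^3 + 4824bc^3 − 7236b^2c^2 + 7236bc^2 + 5424b^2c^2 − 8136b^3c + 8136b^2c − 30bc + 45b^2 − 45b + 768b^2c − 1152b^3 + 1152b^2 + 1920b^3c − 2880b^4 + 2880b^3 − 12c + 18b − 18    [distributive law]
= 2556c^3 + 7716bc^2 + 942c^2 + 2031bc + 24c + 6807b^2c + 1296c^4 + 2880bc^3 − 1812b^2c^2 − 6216b^3c + 1197b^2 − 27b + 1728b^3 − 2880b^4 − 18    [combine like terms]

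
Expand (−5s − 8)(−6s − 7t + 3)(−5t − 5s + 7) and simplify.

−325s^2t − 150s^3 + 45s^2 − 175st^2 − 200st + 351s − 280t^2 + 512t − 168

(−5s − 8)(−6s − 7t + 3)(−5t − 5s + 7)
= (30s^2 + 35st − 15s + 48s + 56t − 24)(−5t − 5s + 7)    [distributive law]
= (30s^2 + 35st + 33s + 56t − 24)(−5t − 5s + 7)    [combine like terms]
= −150s^2t − 150s^3 + 210s^2 − 175st^2 − 175s^2t + 245st − 165st − 165s^2 + 231s − 280t^2 − 280st + 392t + 120t + 120s − 168    [distributive law]
= −325s^2t − 150s^3 + 45s^2 − 175st^2 − 200st + 351s − 280t^2 + 512t − 168    [combine like terms]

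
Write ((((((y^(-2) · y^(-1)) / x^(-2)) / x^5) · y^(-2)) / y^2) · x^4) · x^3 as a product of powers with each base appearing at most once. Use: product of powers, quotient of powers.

x^4y^(-7)

((((((y^(-2) · y^(-1)) / x^(-2)) / x^5) · y^(-2)) / y^2) · x^4) · x^3
= (((((y^(-3) / x^(-2)) / x^5) · y^(-2)) / y^2) · x^4) · x^3    [product of powers]
= x^4y^(-7)    [quotient of powers; product of powers]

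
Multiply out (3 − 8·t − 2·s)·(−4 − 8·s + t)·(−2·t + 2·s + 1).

(3 − 8·t − 2·s)·(−4 − 8·s + t)·(−2·t + 2·s + 1)
= (−12 − 24·s + 3·t + 32·t + 64·s·t − 8·t^2 + 8·s + 16·s^2 − 2·s·t)·(−2·t + 2·s + 1)    [distributive law]
= (−12 − 16·s + 35·t + 62·s·t − 8·t^2 + 16·s^2)·(−2·t + 2·s + 1)    [combine like terms]
= 24·t − 24·s − 12 + 32·s·t − 32·s^2 − 16·s − 70·t^2 + 70·s·t + 35·t − 124·s·t^2 + 124·s^2·t + 62·s·t + 16·t^3 − 16·s·t^2 − 8·t^2 − 32·s^2·t + 32·s^3 + 16·s^2    [distributive law]
= 59·t − 40·s − 12 + 164·s·t − 16·s^2 − 78·t^2 − 140·s·t^2 + 92·s^2·t + 16·t^3 + 32·s^3    [combine like terms]

59·t − 40·s − 12 + 164·s·t − 16·s^2 − 78·t^2 − 140·s·t^2 + 92·s^2·t + 16·t^3 + 32·s^3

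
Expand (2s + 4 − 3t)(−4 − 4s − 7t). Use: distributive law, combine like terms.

−24s − 8s^2 − 2st − 16 − 16t + 21t^2

(2s + 4 − 3t)(−4 − 4s − 7t)
= −8s − 8s^2 − 14st − 16 − 16s − 28t + 12t + 12st + 21t^2    [distributive law]
= −24s − 8s^2 − 2st − 16 − 16t + 21t^2    [combine like terms]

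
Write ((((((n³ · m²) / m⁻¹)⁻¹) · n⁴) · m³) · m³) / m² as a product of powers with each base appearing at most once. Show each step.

mn

((((((n³ · m²) / m⁻¹)⁻¹) · n⁴) · m³) · m³) / m²
= ((((((n³ · m²)⁻¹) / ((m⁻¹)⁻¹)) · n⁴) · m³) · m³) / m²    [power of a quotient]
= (((((((n³)⁻¹) · ((m²)⁻¹)) / ((m⁻¹)⁻¹)) · n⁴) · m³) · m³) / m²    [power of a product]
= (((((n⁻³ · ((m²)⁻¹)) / ((m⁻¹)⁻¹)) · n⁴) · m³) · m³) / m²    [power of a power]
= (((((n⁻³ · m⁻²) / ((m⁻¹)⁻¹)) · n⁴) · m³) · m³) / m²    [power of a power]
= (((((n⁻³ · m⁻²) / m) · n⁴) · m³) · m³) / m²    [power of a power]
= mn    [quotient of powers; product of powers]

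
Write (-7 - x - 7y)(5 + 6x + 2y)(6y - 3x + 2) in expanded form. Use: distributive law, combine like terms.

-308y + 11x - 70 - 223xy + 129x^2 - 322y^2 + 96x^2y + 18x^3 - 222xy^2 - 84y^3

(-7 - x - 7y)(5 + 6x + 2y)(6y - 3x + 2)
= (-35 - 42x - 14y - 5x - 6x^2 - 2xy - 35y - 42xy - 14y^2)(6y - 3x + 2)    [distributive law]
= (-35 - 47x - 49y - 6x^2 - 44xy - 14y^2)(6y - 3x + 2)    [combine like terms]
= -210y + 105x - 70 - 282xy + 141x^2 - 94x - 294y^2 + 147xy - 98y - 36x^2y + 18x^3 - 12x^2 - 264xy^2 + 132x^2y - 88xy - 84y^3 + 42xy^2 - 28y^2    [distributive law]
= -308y + 11x - 70 - 223xy + 129x^2 - 322y^2 + 96x^2y + 18x^3 - 222xy^2 - 84y^3    [combine like terms]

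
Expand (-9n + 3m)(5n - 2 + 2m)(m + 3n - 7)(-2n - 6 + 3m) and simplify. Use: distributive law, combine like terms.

(-9n + 3m)(5n - 2 + 2m)(m + 3n - 7)(-2n - 6 + 3m)
= (-45n^2 + 18n - 18mn + 15mn - 6m + 6m^2)(m + 3n - 7)(-2n - 6 + 3m)    [distributive law]
= (-45n^2 + 18n - 3mn - 6m + 6m^2)(m + 3n - 7)(-2n - 6 + 3m)    [combine like terms]
= (-45mn^2 - 135n^3 + 315n^2 + 18mn + 54n^2 - 126n - 3m^2n - 9mn^2 + 21mn - 6m^2 - 18mn + 42m + 6m^3 + 18m^2n - 42m^2)(-2n - 6 + 3m)    [distributive law]
= (-54mn^2 - 135n^3 + 369n^2 + 21mn - 126n + 15m^2n - 48m^2 + 42m + 6m^3)(-2n - 6 + 3m)    [combine like terms]
= 108mn^3 + 324mn^2 - 162m^2n^2 + 270n^4 + 810n^3 - 405mn^3 - 738n^3 - 2214n^2 + 1107mn^2 - 42mn^2 - 126mn + 63m^2n + 252n^2 + 756n - 378mn - 30m^2n^2 - 90m^2n + 45m^3n + 96m^2n + 288m^2 - 144m^3 - 84mn - 252m + 126m^2 - 12m^3n - 36m^3 + 18m^4    [distributive law]
= -297mn^3 + 1389mn^2 - 192m^2n^2 + 270n^4 + 72n^3 - 1962n^2 - 588mn + 69m^2n + 756n + 33m^3n + 414m^2 - 180m^3 - 252m + 18m^4    [combine like terms]

-297mn^3 + 1389mn^2 - 192m^2n^2 + 270n^4 + 72n^3 - 1962n^2 - 588mn + 69m^2n + 756n + 33m^3n + 414m^2 - 180m^3 - 252m + 18m^4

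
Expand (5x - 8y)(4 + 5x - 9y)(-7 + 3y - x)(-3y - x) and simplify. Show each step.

196xy + 140x² - 1461xy² - 102x²y + 195x³ - 153x²y² - 85x³y + 25x⁴ + 765xy³ - 672y² + 1800y³ - 648y⁴

(5x - 8y)(4 + 5x - 9y)(-7 + 3y - x)(-3y - x)
= (20x + 25x² - 45xy - 32y - 40xy + 72y²)(-7 + 3y - x)(-3y - x)    [distributive law]
= (20x + 25x² - 85xy - 32y + 72y²)(-7 + 3y - x)(-3y - x)    [combine like terms]
= (-140x + 60xy - 20x² - 175x² + 75x²y - 25x³ + 595xy - 255xy² + 85x²y + 224y - 96y² + 32xy - 504y² + 216y³ - 72xy²)(-3y - x)    [distributive law]
= (-140x + 687xy - 195x² + 160x²y - 25x³ - 327xy² + 224y - 600y² + 216y³)(-3y - x)    [combine like terms]
= 420xy + 140x² - 2061xy² - 687x²y + 585x²y + 195x³ - 480x²y² - 160x³y + 75x³y + 25x⁴ + 981xy³ + 327x²y² - 672y² - 224xy + 1800y³ + 600xy² - 648y⁴ - 216xy³    [distributive law]
= 196xy + 140x² - 1461xy² - 102x²y + 195x³ - 153x²y² - 85x³y + 25x⁴ + 765xy³ - 672y² + 1800y³ - 648y⁴    [combine like terms]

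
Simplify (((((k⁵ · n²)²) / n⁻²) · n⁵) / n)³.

(((((k⁵ · n²)²) / n⁻²) · n⁵) / n)³
= (((((k⁵ · n²)²) / n⁻²) · n⁵)³) / (n³)    [power of a quotient]
= (((((k⁵ · n²)²) / n⁻²)³) · ((n⁵)³)) / (n³)    [power of a product]
= (((((k⁵ · n²)²)³) / ((n⁻²)³)) · ((n⁵)³)) / (n³)    [power of a quotient]
= ((((k⁵ · n²)⁶) / ((n⁻²)³)) · ((n⁵)³)) / (n³)    [power of a power]
= (((((k⁵)⁶) · ((n²)⁶)) / ((n⁻²)³)) · ((n⁵)³)) / (n³)    [power of a product]
= (((k³⁰ · ((n²)⁶)) / ((n⁻²)³)) · ((n⁵)³)) / (n³)    [power of a power]
= (((k³⁰ · n¹²) / ((n⁻²)³)) · ((n⁵)³)) / (n³)    [power of a power]
= (((k³⁰ · n¹²) / n⁻⁶) · ((n⁵)³)) / (n³)    [power of a power]
= (((k³⁰ · n¹²) / n⁻⁶) · n¹⁵) / (n³)    [power of a power]
= k³⁰·n³⁰    [quotient of powers; product of powers]

k³⁰·n³⁰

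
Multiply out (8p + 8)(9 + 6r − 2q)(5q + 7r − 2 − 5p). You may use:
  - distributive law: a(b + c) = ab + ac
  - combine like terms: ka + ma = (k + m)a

472pq + 168pr − 504p − 360p^2 + 128pqr + 336pr^2 − 240p^2r − 80pq^2 + 80p^2q + 392q + 408r − 144 + 128qr + 336r^2 − 80q^2

(8p + 8)(9 + 6r − 2q)(5q + 7r − 2 − 5p)
= (72p + 48pr − 16pq + 72 + 48r − 16q)(5q + 7r − 2 − 5p)    [distributive law]
= 360pq + 504pr − 144p − 360p^2 + 240pqr + 336pr^2 − 96pr − 240p^2r − 80pq^2 − 112pqr + 32pq + 80p^2q + 360q + 504r − 144 − 360p + 240qr + 336r^2 − 96r − 240pr − 80q^2 − 112qr + 32q + 80pq    [distributive law]
= 472pq + 168pr − 504p − 360p^2 + 128pqr + 336pr^2 − 240p^2r − 80pq^2 + 80p^2q + 392q + 408r − 144 + 128qr + 336r^2 − 80q^2    [combine like terms]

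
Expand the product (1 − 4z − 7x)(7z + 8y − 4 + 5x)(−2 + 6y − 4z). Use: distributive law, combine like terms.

−30z + 170yz − 36z^2 − 40y + 48y^2 + 8 − 66x + 310xy + 6xz − 40yz^2 + 112z^3 − 192y^2z − 190xyz + 276xz^2 − 336xy^2 + 70x^2 − 210x^2y + 140x^2z

(1 − 4z − 7x)(7z + 8y − 4 + 5x)(−2 + 6y − 4z)
= (7z + 8y − 4 + 5x − 28z^2 − 32yz + 16z − 20xz − 49xz − 56xy + 28x − 35x^2)(−2 + 6y − 4z)    [distributive law]
= (23z + 8y − 4 + 33x − 28z^2 − 32yz − 69xz − 56xy − 35x^2)(−2 + 6y − 4z)    [combine like terms]
= −46z + 138yz − 92z^2 − 16y + 48y^2 − 32yz + 8 − 24y + 16z − 66x + 198xy − 132xz + 56z^2 − 168yz^2 + 112z^3 + 64yz − 192y^2z + 128yz^2 + 138xz − 414xyz + 276xz^2 + 112xy − 336xy^2 + 224xyz + 70x^2 − 210x^2y + 140x^2z    [distributive law]
= −30z + 170yz − 36z^2 − 40y + 48y^2 + 8 − 66x + 310xy + 6xz − 40yz^2 + 112z^3 − 192y^2z − 190xyz + 276xz^2 − 336xy^2 + 70x^2 − 210x^2y + 140x^2z    [combine like terms]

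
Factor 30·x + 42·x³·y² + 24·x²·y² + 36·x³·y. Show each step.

6·x(5 + 7·x²·y² + 4·x·y² + 6·x²·y)

30·x + 42·x³·y² + 24·x²·y² + 36·x³·y
= 6(5·x + 7·x³·y² + 4·x²·y² + 6·x³·y)    [factor out 6]
= 6·x(5 + 7·x²·y² + 4·x·y² + 6·x²·y)    [factor out x]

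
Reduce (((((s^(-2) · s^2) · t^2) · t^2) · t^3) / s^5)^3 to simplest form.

s^(-15)·t^21

(((((s^(-2) · s^2) · t^2) · t^2) · t^3) / s^5)^3
= (((((s^(-2) · s^2) · t^2) · t^2) · t^3)^3) / ((s^5)^3)    [power of a quotient]
= (((((s^(-2) · s^2) · t^2) · t^2)^3) · ((t^3)^3)) / ((s^5)^3)    [power of a product]
= (((((s^(-2) · s^2) · t^2)^3) · ((t^2)^3)) · ((t^3)^3)) / ((s^5)^3)    [power of a product]
= (((((s^(-2) · s^2)^3) · ((t^2)^3)) · ((t^2)^3)) · ((t^3)^3)) / ((s^5)^3)    [power of a product]
= ((((((s^(-2))^3) · ((s^2)^3)) · ((t^2)^3)) · ((t^2)^3)) · ((t^3)^3)) / ((s^5)^3)    [power of a product]
= ((((s^(-6) · ((s^2)^3)) · ((t^2)^3)) · ((t^2)^3)) · ((t^3)^3)) / ((s^5)^3)    [power of a power]
= ((((s^(-6) · s^6) · ((t^2)^3)) · ((t^2)^3)) · ((t^3)^3)) / ((s^5)^3)    [power of a power]
= (((s^0 · ((t^2)^3)) · ((t^2)^3)) · ((t^3)^3)) / ((s^5)^3)    [product of powers]
= (((s^0 · t^6) · ((t^2)^3)) · ((t^3)^3)) / ((s^5)^3)    [power of a power]
= (((s^0 · t^6) · t^6) · ((t^3)^3)) / ((s^5)^3)    [power of a power]
= (((s^0 · t^6) · t^6) · t^9) / ((s^5)^3)    [power of a power]
= (((s^0 · t^6) · t^6) · t^9) / s^15    [power of a power]
= s^(-15)·t^21    [quotient of powers; product of powers]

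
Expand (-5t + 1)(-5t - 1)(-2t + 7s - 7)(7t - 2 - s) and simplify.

(-5t + 1)(-5t - 1)(-2t + 7s - 7)(7t - 2 - s)
= (25t^2 + 5t - 5t - 1)(-2t + 7s - 7)(7t - 2 - s)    [distributive law]
= (25t^2 - 1)(-2t + 7s - 7)(7t - 2 - s)    [combine like terms]
= (-50t^3 + 175st^2 - 175t^2 + 2t - 7s + 7)(7t - 2 - s)    [distributive law]
= -350t^4 + 100t^3 + 50st^3 + 1225st^3 - 350st^2 - 175s^2t^2 - 1225t^3 + 350t^2 + 175st^2 + 14t^2 - 4t - 2st - 49st + 14s + 7s^2 + 49t - 14 - 7s    [distributive law]
= -350t^4 - 1125t^3 + 1275st^3 - 175st^2 - 175s^2t^2 + 364t^2 + 45t - 51st + 7s + 7s^2 - 14    [combine like terms]

-350t^4 - 1125t^3 + 1275st^3 - 175st^2 - 175s^2t^2 + 364t^2 + 45t - 51st + 7s + 7s^2 - 14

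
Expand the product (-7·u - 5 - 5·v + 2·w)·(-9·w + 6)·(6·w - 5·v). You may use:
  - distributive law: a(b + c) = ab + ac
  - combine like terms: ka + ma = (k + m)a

(-7·u - 5 - 5·v + 2·w)·(-9·w + 6)·(6·w - 5·v)
= (63·u·w - 42·u + 45·w - 30 + 45·v·w - 30·v - 18·w² + 12·w)·(6·w - 5·v)    [distributive law]
= (63·u·w - 42·u + 57·w - 30 + 45·v·w - 30·v - 18·w²)·(6·w - 5·v)    [combine like terms]
= 378·u·w² - 315·u·v·w - 252·u·w + 210·u·v + 342·w² - 285·v·w - 180·w + 150·v + 270·v·w² - 225·v²·w - 180·v·w + 150·v² - 108·w³ + 90·v·w²    [distributive law]
= 378·u·w² - 315·u·v·w - 252·u·w + 210·u·v + 342·w² - 465·v·w - 180·w + 150·v + 360·v·w² - 225·v²·w + 150·v² - 108·w³    [combine like terms]

378·u·w² - 315·u·v·w - 252·u·w + 210·u·v + 342·w² - 465·v·w - 180·w + 150·v + 360·v·w² - 225·v²·w + 150·v² - 108·w³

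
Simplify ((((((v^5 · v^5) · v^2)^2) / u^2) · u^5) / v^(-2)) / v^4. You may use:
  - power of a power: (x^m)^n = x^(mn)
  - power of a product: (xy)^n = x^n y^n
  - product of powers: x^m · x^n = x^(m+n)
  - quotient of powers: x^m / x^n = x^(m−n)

((((((v^5 · v^5) · v^2)^2) / u^2) · u^5) / v^(-2)) / v^4
= ((((((v^5 · v^5)^2) · ((v^2)^2)) / u^2) · u^5) / v^(-2)) / v^4    [power of a product]
= (((((((v^5)^2) · ((v^5)^2)) · ((v^2)^2)) / u^2) · u^5) / v^(-2)) / v^4    [power of a product]
= (((((v^10 · ((v^5)^2)) · ((v^2)^2)) / u^2) · u^5) / v^(-2)) / v^4    [power of a power]
= (((((v^10 · v^10) · ((v^2)^2)) / u^2) · u^5) / v^(-2)) / v^4    [power of a power]
= ((((v^20 · ((v^2)^2)) / u^2) · u^5) / v^(-2)) / v^4    [product of powers]
= ((((v^20 · v^4) / u^2) · u^5) / v^(-2)) / v^4    [power of a power]
= (((v^24 / u^2) · u^5) / v^(-2)) / v^4    [product of powers]
= u^3v^22    [quotient of powers; product of powers]

u^3v^22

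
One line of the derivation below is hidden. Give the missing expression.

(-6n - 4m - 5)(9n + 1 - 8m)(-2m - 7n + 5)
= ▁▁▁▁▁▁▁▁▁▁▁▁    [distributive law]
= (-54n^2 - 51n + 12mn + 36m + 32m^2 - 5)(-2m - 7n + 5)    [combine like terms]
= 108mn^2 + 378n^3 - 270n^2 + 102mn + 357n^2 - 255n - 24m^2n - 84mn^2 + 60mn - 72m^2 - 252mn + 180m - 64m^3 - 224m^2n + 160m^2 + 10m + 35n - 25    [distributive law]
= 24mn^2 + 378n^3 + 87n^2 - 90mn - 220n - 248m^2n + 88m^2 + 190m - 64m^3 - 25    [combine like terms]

By distributive law:

(-54n^2 - 6n + 48mn - 36mn - 4m + 32m^2 - 45n - 5 + 40m)(-2m - 7n + 5)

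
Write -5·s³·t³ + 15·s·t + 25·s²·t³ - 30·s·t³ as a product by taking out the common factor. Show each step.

5·s·t(-s²·t² + 3 + 5·s·t² - 6·t²)

-5·s³·t³ + 15·s·t + 25·s²·t³ - 30·s·t³
= 5(-s³·t³ + 3·s·t + 5·s²·t³ - 6·s·t³)    [factor out 5]
= 5·s·t(-s²·t² + 3 + 5·s·t² - 6·t²)    [factor out s·t]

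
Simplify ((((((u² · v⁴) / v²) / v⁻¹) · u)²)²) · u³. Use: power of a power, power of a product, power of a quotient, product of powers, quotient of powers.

((((((u² · v⁴) / v²) / v⁻¹) · u)²)²) · u³
= (((((u² · v⁴) / v²) / v⁻¹) · u)⁴) · u³    [power of a power]
= (((((u² · v⁴) / v²) / v⁻¹)⁴) · (u⁴)) · u³    [power of a product]
= (((((u² · v⁴) / v²)⁴) / ((v⁻¹)⁴)) · (u⁴)) · u³    [power of a quotient]
= (((((u² · v⁴)⁴) / ((v²)⁴)) / ((v⁻¹)⁴)) · (u⁴)) · u³    [power of a quotient]
= ((((((u²)⁴) · ((v⁴)⁴)) / ((v²)⁴)) / ((v⁻¹)⁴)) · (u⁴)) · u³    [power of a product]
= ((((u⁸ · ((v⁴)⁴)) / ((v²)⁴)) / ((v⁻¹)⁴)) · (u⁴)) · u³    [power of a power]
= ((((u⁸ · v¹⁶) / ((v²)⁴)) / ((v⁻¹)⁴)) · (u⁴)) · u³    [power of a power]
= ((((u⁸ · v¹⁶) / v⁸) / ((v⁻¹)⁴)) · (u⁴)) · u³    [power of a power]
= ((((u⁸ · v¹⁶) / v⁸) / v⁻⁴) · (u⁴)) · u³    [power of a power]
= u¹⁵v¹²    [quotient of powers; product of powers]

u¹⁵v¹²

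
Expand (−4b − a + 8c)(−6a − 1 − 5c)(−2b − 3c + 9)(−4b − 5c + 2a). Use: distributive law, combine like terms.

192ab^3 + 104ab^2c − 48a^2b^2 − 546abc^2 + 160a^2bc − 872ab^2 + 858abc + 212a^2b + 32b^3 − 696b^2c + 424bc^2 − 144b^2 + 108bc + 36ab + 160b^3c + 120b^2c^2 − 580bc^3 − 24a^3b + 348a^2c^2 − 36a^3c − 1050a^2c + 108a^3 + 1278ac^2 − 189ac + 18a^2 − 405ac^3 + 1680c^3 + 360c^2 − 600c^4

(−4b − a + 8c)(−6a − 1 − 5c)(−2b − 3c + 9)(−4b − 5c + 2a)
= (24ab + 4b + 20bc + 6a^2 + a + 5ac − 48ac − 8c − 40c^2)(−2b − 3c + 9)(−4b − 5c + 2a)    [distributive law]
= (24ab + 4b + 20bc + 6a^2 + a − 43ac − 8c − 40c^2)(−2b − 3c + 9)(−4b − 5c + 2a)    [combine like terms]
= (−48ab^2 − 72abc + 216ab − 8b^2 − 12bc + 36b − 40b^2c − 60bc^2 + 180bc − 12a^2b − 18a^2c + 54a^2 − 2ab − 3ac + 9a + 86abc + 129ac^2 − 387ac + 16bc + 24c^2 − 72c + 80bc^2 + 120c^3 − 360c^2)(−4b − 5c + 2a)    [distributive law]
= (−48ab^2 + 14abc + 214ab − 8b^2 + 184bc + 36b − 40b^2c + 20bc^2 − 12a^2b − 18a^2c + 54a^2 − 390ac + 9a + 129ac^2 − 336c^2 − 72c + 120c^3)(−4b − 5c + 2a)    [combine like terms]
= 192ab^3 + 240ab^2c − 96a^2b^2 − 56ab^2c − 70abc^2 + 28a^2bc − 856ab^2 − 1070abc + 428a^2b + 32b^3 + 40b^2c − 16ab^2 − 736b^2c − 920bc^2 + 368abc − 144b^2 − 180bc + 72ab + 160b^3c + 200b^2c^2 − 80ab^2c − 80b^2c^2 − 100bc^3 + 40abc^2 + 48a^2b^2 + 60a^2bc − 24a^3b + 72a^2bc + 90a^2c^2 − 36a^3c − 216a^2b − 270a^2c + 108a^3 + 1560abc + 1950ac^2 − 780a^2c − 36ab − 45ac + 18a^2 − 516abc^2 − 645ac^3 + 258a^2c^2 + 1344bc^2 + 1680c^3 − 672ac^2 + 288bc + 360c^2 − 144ac − 480bc^3 − 600c^4 + 240ac^3    [distributive law]
= 192ab^3 + 104ab^2c − 48a^2b^2 − 546abc^2 + 160a^2bc − 872ab^2 + 858abc + 212a^2b + 32b^3 − 696b^2c + 424bc^2 − 144b^2 + 108bc + 36ab + 160b^3c + 120b^2c^2 − 580bc^3 − 24a^3b + 348a^2c^2 − 36a^3c − 1050a^2c + 108a^3 + 1278ac^2 − 189ac + 18a^2 − 405ac^3 + 1680c^3 + 360c^2 − 600c^4    [combine like terms]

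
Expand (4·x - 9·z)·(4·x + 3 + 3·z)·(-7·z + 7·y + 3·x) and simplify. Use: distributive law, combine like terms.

(4·x - 9·z)·(4·x + 3 + 3·z)·(-7·z + 7·y + 3·x)
= (16·x² + 12·x + 12·x·z - 36·x·z - 27·z - 27·z²)·(-7·z + 7·y + 3·x)    [distributive law]
= (16·x² + 12·x - 24·x·z - 27·z - 27·z²)·(-7·z + 7·y + 3·x)    [combine like terms]
= -112·x²·z + 112·x²·y + 48·x³ - 84·x·z + 84·x·y + 36·x² + 168·x·z² - 168·x·y·z - 72·x²·z + 189·z² - 189·y·z - 81·x·z + 189·z³ - 189·y·z² - 81·x·z²    [distributive law]
= -184·x²·z + 112·x²·y + 48·x³ - 165·x·z + 84·x·y + 36·x² + 87·x·z² - 168·x·y·z + 189·z² - 189·y·z + 189·z³ - 189·y·z²    [combine like terms]

-184·x²·z + 112·x²·y + 48·x³ - 165·x·z + 84·x·y + 36·x² + 87·x·z² - 168·x·y·z + 189·z² - 189·y·z + 189·z³ - 189·y·z²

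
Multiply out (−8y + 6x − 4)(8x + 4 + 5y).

−34xy − 52y − 40y^2 + 48x^2 − 8x − 16

(−8y + 6x − 4)(8x + 4 + 5y)
= −64xy − 32y − 40y^2 + 48x^2 + 24x + 30xy − 32x − 16 − 20y    [distributive law]
= −34xy − 52y − 40y^2 + 48x^2 − 8x − 16    [combine like terms]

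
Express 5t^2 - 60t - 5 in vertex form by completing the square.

5(t - 6)^2 - 185

5t^2 - 60t - 5
= 5(t^2 - 12t) - 5    [factor out 5 from the t-terms]
= 5(t^2 - 12t + 36 - 36) - 5    [add and subtract 36 inside the bracket]
= 5(t - 6)^2 - 180 - 5    [perfect-square identity]
= 5(t - 6)^2 - 185    [combine constants]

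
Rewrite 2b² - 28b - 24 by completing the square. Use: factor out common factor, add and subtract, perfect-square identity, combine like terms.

2(b - 7)² - 122

2b² - 28b - 24
= 2(b² - 14b) - 24    [factor out 2 from the b-terms]
= 2(b² - 14b + 49 - 49) - 24    [add and subtract 49 inside the bracket]
= 2(b - 7)² - 98 - 24    [perfect-square identity]
= 2(b - 7)² - 122    [combine constants]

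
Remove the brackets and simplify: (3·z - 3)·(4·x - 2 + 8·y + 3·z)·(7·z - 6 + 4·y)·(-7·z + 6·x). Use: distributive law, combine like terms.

-210·x·z³ + 504·x²·z² + 138·x·z² - 936·x²·z + 888·x·y·z² + 288·x²·y·z + 1113·z³ - 924·z² + 288·x·z + 2604·y·z² - 1896·x·y·z - 1428·y·z³ - 672·y²·z² + 576·x·y²·z - 441·z⁴ + 432·x² - 288·x²·y + 252·z - 216·x - 1176·y·z + 1008·x·y + 672·y²·z - 576·x·y²

(3·z - 3)·(4·x - 2 + 8·y + 3·z)·(7·z - 6 + 4·y)·(-7·z + 6·x)
= (12·x·z - 6·z + 24·y·z + 9·z² - 12·x + 6 - 24·y - 9·z)·(7·z - 6 + 4·y)·(-7·z + 6·x)    [distributive law]
= (12·x·z - 15·z + 24·y·z + 9·z² - 12·x + 6 - 24·y)·(7·z - 6 + 4·y)·(-7·z + 6·x)    [combine like terms]
= (84·x·z² - 72·x·z + 48·x·y·z - 105·z² + 90·z - 60·y·z + 168·y·z² - 144·y·z + 96·y²·z + 63·z³ - 54·z² + 36·y·z² - 84·x·z + 72·x - 48·x·y + 42·z - 36 + 24·y - 168·y·z + 144·y - 96·y²)·(-7·z + 6·x)    [distributive law]
= (84·x·z² - 156·x·z + 48·x·y·z - 159·z² + 132·z - 372·y·z + 204·y·z² + 96·y²·z + 63·z³ + 72·x - 48·x·y - 36 + 168·y - 96·y²)·(-7·z + 6·x)    [combine like terms]
= -588·x·z³ + 504·x²·z² + 1092·x·z² - 936·x²·z - 336·x·y·z² + 288·x²·y·z + 1113·z³ - 954·x·z² - 924·z² + 792·x·z + 2604·y·z² - 2232·x·y·z - 1428·y·z³ + 1224·x·y·z² - 672·y²·z² + 576·x·y²·z - 441·z⁴ + 378·x·z³ - 504·x·z + 432·x² + 336·x·y·z - 288·x²·y + 252·z - 216·x - 1176·y·z + 1008·x·y + 672·y²·z - 576·x·y²    [distributive law]
= -210·x·z³ + 504·x²·z² + 138·x·z² - 936·x²·z + 888·x·y·z² + 288·x²·y·z + 1113·z³ - 924·z² + 288·x·z + 2604·y·z² - 1896·x·y·z - 1428·y·z³ - 672·y²·z² + 576·x·y²·z - 441·z⁴ + 432·x² - 288·x²·y + 252·z - 216·x - 1176·y·z + 1008·x·y + 672·y²·z - 576·x·y²    [combine like terms]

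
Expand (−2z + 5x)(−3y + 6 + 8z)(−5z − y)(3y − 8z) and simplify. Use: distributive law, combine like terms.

6y^2z^2 + 352yz^3 − 18y^3z + 84yz^2 − 480z^3 + 36y^2z − 640z^4 − 15xy^2z − 880xyz^2 + 45xy^3 − 210xyz + 1200xz^2 − 90xy^2 + 1600xz^3

(−2z + 5x)(−3y + 6 + 8z)(−5z − y)(3y − 8z)
= (6yz − 12z − 16z^2 − 15xy + 30x + 40xz)(−5z − y)(3y − 8z)    [distributive law]
= (−30yz^2 − 6y^2z + 60z^2 + 12yz + 80z^3 + 16yz^2 + 75xyz + 15xy^2 − 150xz − 30xy − 200xz^2 − 40xyz)(3y − 8z)    [distributive law]
= (−14yz^2 − 6y^2z + 60z^2 + 12yz + 80z^3 + 35xyz + 15xy^2 − 150xz − 30xy − 200xz^2)(3y − 8z)    [combine like terms]
= −42y^2z^2 + 112yz^3 − 18y^3z + 48y^2z^2 + 180yz^2 − 480z^3 + 36y^2z − 96yz^2 + 240yz^3 − 640z^4 + 105xy^2z − 280xyz^2 + 45xy^3 − 120xy^2z − 450xyz + 1200xz^2 − 90xy^2 + 240xyz − 600xyz^2 + 1600xz^3    [distributive law]
= 6y^2z^2 + 352yz^3 − 18y^3z + 84yz^2 − 480z^3 + 36y^2z − 640z^4 − 15xy^2z − 880xyz^2 + 45xy^3 − 210xyz + 1200xz^2 − 90xy^2 + 1600xz^3    [combine like terms]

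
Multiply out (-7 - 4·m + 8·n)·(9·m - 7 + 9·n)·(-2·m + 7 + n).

(-7 - 4·m + 8·n)·(9·m - 7 + 9·n)·(-2·m + 7 + n)
= (-63·m + 49 - 63·n - 36·m^2 + 28·m - 36·m·n + 72·m·n - 56·n + 72·n^2)·(-2·m + 7 + n)    [distributive law]
= (-35·m + 49 - 119·n - 36·m^2 + 36·m·n + 72·n^2)·(-2·m + 7 + n)    [combine like terms]
= 70·m^2 - 245·m - 35·m·n - 98·m + 343 + 49·n + 238·m·n - 833·n - 119·n^2 + 72·m^3 - 252·m^2 - 36·m^2·n - 72·m^2·n + 252·m·n + 36·m·n^2 - 144·m·n^2 + 504·n^2 + 72·n^3    [distributive law]
= -182·m^2 - 343·m + 455·m·n + 343 - 784·n + 385·n^2 + 72·m^3 - 108·m^2·n - 108·m·n^2 + 72·n^3    [combine like terms]

-182·m^2 - 343·m + 455·m·n + 343 - 784·n + 385·n^2 + 72·m^3 - 108·m^2·n - 108·m·n^2 + 72·n^3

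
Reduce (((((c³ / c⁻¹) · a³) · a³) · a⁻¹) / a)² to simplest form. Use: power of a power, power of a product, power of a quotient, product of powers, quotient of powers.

a⁸c⁸

(((((c³ / c⁻¹) · a³) · a³) · a⁻¹) / a)²
= (((((c³ / c⁻¹) · a³) · a³) · a⁻¹)²) / (a²)    [power of a quotient]
= (((((c³ / c⁻¹) · a³) · a³)²) · ((a⁻¹)²)) / (a²)    [power of a product]
= (((((c³ / c⁻¹) · a³)²) · ((a³)²)) · ((a⁻¹)²)) / (a²)    [power of a product]
= (((((c³ / c⁻¹)²) · ((a³)²)) · ((a³)²)) · ((a⁻¹)²)) / (a²)    [power of a product]
= ((((((c³)²) / ((c⁻¹)²)) · ((a³)²)) · ((a³)²)) · ((a⁻¹)²)) / (a²)    [power of a quotient]
= ((((c⁶ / ((c⁻¹)²)) · ((a³)²)) · ((a³)²)) · ((a⁻¹)²)) / (a²)    [power of a power]
= ((((c⁶ / c⁻²) · ((a³)²)) · ((a³)²)) · ((a⁻¹)²)) / (a²)    [power of a power]
= (((c⁸ · ((a³)²)) · ((a³)²)) · ((a⁻¹)²)) / (a²)    [quotient of powers]
= (((c⁸ · a⁶) · ((a³)²)) · ((a⁻¹)²)) / (a²)    [power of a power]
= (((c⁸ · a⁶) · a⁶) · ((a⁻¹)²)) / (a²)    [power of a power]
= (((c⁸ · a⁶) · a⁶) · a⁻²) / (a²)    [power of a power]
= a⁸c⁸    [quotient of powers; product of powers]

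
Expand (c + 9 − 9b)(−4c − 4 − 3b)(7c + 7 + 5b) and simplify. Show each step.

(c + 9 − 9b)(−4c − 4 − 3b)(7c + 7 + 5b)
= (−4c^2 − 4c − 3bc − 36c − 36 − 27b + 36bc + 36b + 27b^2)(7c + 7 + 5b)    [distributive law]
= (−4c^2 − 40c + 33bc − 36 + 9b + 27b^2)(7c + 7 + 5b)    [combine like terms]
= −28c^3 − 28c^2 − 20bc^2 − 280c^2 − 280c − 200bc + 231bc^2 + 231bc + 165b^2c − 252c − 252 − 180b + 63bc + 63b + 45b^2 + 189b^2c + 189b^2 + 135b^3    [distributive law]
= −28c^3 − 308c^2 + 211bc^2 − 532c + 94bc + 354b^2c − 252 − 117b + 234b^2 + 135b^3    [combine like terms]

−28c^3 − 308c^2 + 211bc^2 − 532c + 94bc + 354b^2c − 252 − 117b + 234b^2 + 135b^3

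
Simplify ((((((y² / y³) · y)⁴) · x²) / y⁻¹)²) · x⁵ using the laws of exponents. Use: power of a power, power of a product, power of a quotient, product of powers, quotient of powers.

x⁹y²

((((((y² / y³) · y)⁴) · x²) / y⁻¹)²) · x⁵
= ((((((y² / y³) · y)⁴) · x²)²) / ((y⁻¹)²)) · x⁵    [power of a quotient]
= ((((((y² / y³) · y)⁴)²) · ((x²)²)) / ((y⁻¹)²)) · x⁵    [power of a product]
= (((((y² / y³) · y)⁸) · ((x²)²)) / ((y⁻¹)²)) · x⁵    [power of a power]
= (((((y² / y³)⁸) · (y⁸)) · ((x²)²)) / ((y⁻¹)²)) · x⁵    [power of a product]
= ((((((y²)⁸) / ((y³)⁸)) · (y⁸)) · ((x²)²)) / ((y⁻¹)²)) · x⁵    [power of a quotient]
= ((((y¹⁶ / ((y³)⁸)) · (y⁸)) · ((x²)²)) / ((y⁻¹)²)) · x⁵    [power of a power]
= ((((y¹⁶ / y²⁴) · (y⁸)) · ((x²)²)) / ((y⁻¹)²)) · x⁵    [power of a power]
= (((y⁻⁸ · (y⁸)) · ((x²)²)) / ((y⁻¹)²)) · x⁵    [quotient of powers]
= ((y⁰ · ((x²)²)) / ((y⁻¹)²)) · x⁵    [product of powers]
= ((y⁰ · x⁴) / ((y⁻¹)²)) · x⁵    [power of a power]
= ((y⁰ · x⁴) / y⁻²) · x⁵    [power of a power]
= x⁹y²    [quotient of powers; product of powers]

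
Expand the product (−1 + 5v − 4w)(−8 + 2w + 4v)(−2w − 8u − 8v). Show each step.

−16w − 64u − 64v − 60w² − 240uw − 152vw + 352uv + 352v² + 76vw² + 48uvw + 8v²w − 160uv² − 160v³ + 16w³ + 64uw²

(−1 + 5v − 4w)(−8 + 2w + 4v)(−2w − 8u − 8v)
= (8 − 2w − 4v − 40v + 10vw + 20v² + 32w − 8w² − 16vw)(−2w − 8u − 8v)    [distributive law]
= (8 + 30w − 44v − 6vw + 20v² − 8w²)(−2w − 8u − 8v)    [combine like terms]
= −16w − 64u − 64v − 60w² − 240uw − 240vw + 88vw + 352uv + 352v² + 12vw² + 48uvw + 48v²w − 40v²w − 160uv² − 160v³ + 16w³ + 64uw² + 64vw²    [distributive law]
= −16w − 64u − 64v − 60w² − 240uw − 152vw + 352uv + 352v² + 76vw² + 48uvw + 8v²w − 160uv² − 160v³ + 16w³ + 64uw²    [combine like terms]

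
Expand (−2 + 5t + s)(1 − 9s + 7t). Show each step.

−2 + 19s − 9t − 38st + 35t^2 − 9s^2

(−2 + 5t + s)(1 − 9s + 7t)
= −2 + 18s − 14t + 5t − 45st + 35t^2 + s − 9s^2 + 7st    [distributive law]
= −2 + 19s − 9t − 38st + 35t^2 − 9s^2    [combine like terms]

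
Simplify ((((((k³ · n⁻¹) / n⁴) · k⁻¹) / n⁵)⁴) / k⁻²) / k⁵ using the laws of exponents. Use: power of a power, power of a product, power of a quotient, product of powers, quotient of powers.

k⁵·n⁻⁴⁰

((((((k³ · n⁻¹) / n⁴) · k⁻¹) / n⁵)⁴) / k⁻²) / k⁵
= ((((((k³ · n⁻¹) / n⁴) · k⁻¹)⁴) / ((n⁵)⁴)) / k⁻²) / k⁵    [power of a quotient]
= ((((((k³ · n⁻¹) / n⁴)⁴) · ((k⁻¹)⁴)) / ((n⁵)⁴)) / k⁻²) / k⁵    [power of a product]
= ((((((k³ · n⁻¹)⁴) / ((n⁴)⁴)) · ((k⁻¹)⁴)) / ((n⁵)⁴)) / k⁻²) / k⁵    [power of a quotient]
= (((((((k³)⁴) · ((n⁻¹)⁴)) / ((n⁴)⁴)) · ((k⁻¹)⁴)) / ((n⁵)⁴)) / k⁻²) / k⁵    [power of a product]
= (((((k¹² · ((n⁻¹)⁴)) / ((n⁴)⁴)) · ((k⁻¹)⁴)) / ((n⁵)⁴)) / k⁻²) / k⁵    [power of a power]
= (((((k¹² · n⁻⁴) / ((n⁴)⁴)) · ((k⁻¹)⁴)) / ((n⁵)⁴)) / k⁻²) / k⁵    [power of a power]
= (((((k¹² · n⁻⁴) / n¹⁶) · ((k⁻¹)⁴)) / ((n⁵)⁴)) / k⁻²) / k⁵    [power of a power]
= (((((k¹² · n⁻⁴) / n¹⁶) · k⁻⁴) / ((n⁵)⁴)) / k⁻²) / k⁵    [power of a power]
= (((((k¹² · n⁻⁴) / n¹⁶) · k⁻⁴) / n²⁰) / k⁻²) / k⁵    [power of a power]
= k⁵·n⁻⁴⁰    [quotient of powers; product of powers]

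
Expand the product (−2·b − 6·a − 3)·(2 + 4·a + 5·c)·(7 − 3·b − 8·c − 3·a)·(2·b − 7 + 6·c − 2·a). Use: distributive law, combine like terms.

(−2·b − 6·a − 3)·(2 + 4·a + 5·c)·(7 − 3·b − 8·c − 3·a)·(2·b − 7 + 6·c − 2·a)
= (−4·b − 8·a·b − 10·b·c − 12·a − 24·a^2 − 30·a·c − 6 − 12·a − 15·c)·(7 − 3·b − 8·c − 3·a)·(2·b − 7 + 6·c − 2·a)    [distributive law]
= (−4·b − 8·a·b − 10·b·c − 24·a − 24·a^2 − 30·a·c − 6 − 15·c)·(7 − 3·b − 8·c − 3·a)·(2·b − 7 + 6·c − 2·a)    [combine like terms]
= (−28·b + 12·b^2 + 32·b·c + 12·a·b − 56·a·b + 24·a·b^2 + 64·a·b·c + 24·a^2·b − 70·b·c + 30·b^2·c + 80·b·c^2 + 30·a·b·c − 168·a + 72·a·b + 192·a·c + 72·a^2 − 168·a^2 + 72·a^2·b + 192·a^2·c + 72·a^3 − 210·a·c + 90·a·b·c + 240·a·c^2 + 90·a^2·c − 42 + 18·b + 48·c + 18·a − 105·c + 45·b·c + 120·c^2 + 45·a·c)·(2·b − 7 + 6·c − 2·a)    [distributive law]
= (−10·b + 12·b^2 + 7·b·c + 28·a·b + 24·a·b^2 + 184·a·b·c + 96·a^2·b + 30·b^2·c + 80·b·c^2 − 150·a + 27·a·c − 96·a^2 + 282·a^2·c + 72·a^3 + 240·a·c^2 − 42 − 57·c + 120·c^2)·(2·b − 7 + 6·c − 2·a)    [combine like terms]
= −20·b^2 + 70·b − 60·b·c + 20·a·b + 24·b^3 − 84·b^2 + 72·b^2·c − 24·a·b^2 + 14·b^2·c − 49·b·c + 42·b·c^2 − 14·a·b·c + 56·a·b^2 − 196·a·b + 168·a·b·c − 56·a^2·b + 48·a·b^3 − 168·a·b^2 + 144·a·b^2·c − 48·a^2·b^2 + 368·a·b^2·c − 1288·a·b·c + 1104·a·b·c^2 − 368·a^2·b·c + 192·a^2·b^2 − 672·a^2·b + 576·a^2·b·c − 192·a^3·b + 60·b^3·c − 210·b^2·c + 180·b^2·c^2 − 60·a·b^2·c + 160·b^2·c^2 − 560·b·c^2 + 480·b·c^3 − 160·a·b·c^2 − 300·a·b + 1050·a − 900·a·c + 300·a^2 + 54·a·b·c − 189·a·c + 162·a·c^2 − 54·a^2·c − 192·a^2·b + 672·a^2 − 576·a^2·c + 192·a^3 + 564·a^2·b·c − 1974·a^2·c + 1692·a^2·c^2 − 564·a^3·c + 144·a^3·b − 504·a^3 + 432·a^3·c − 144·a^4 + 480·a·b·c^2 − 1680·a·c^2 + 1440·a·c^3 − 480·a^2·c^2 − 84·b + 294 − 252·c + 84·a − 114·b·c + 399·c − 342·c^2 + 114·a·c + 240·b·c^2 − 840·c^2 + 720·c^3 − 240·a·c^2    [distributive law]
= −104·b^2 − 14·b − 223·b·c − 476·a·b + 24·b^3 − 124·b^2·c − 136·a·b^2 − 278·b·c^2 − 1080·a·b·c − 920·a^2·b + 48·a·b^3 + 452·a·b^2·c + 144·a^2·b^2 + 1424·a·b·c^2 + 772·a^2·b·c − 48·a^3·b + 60·b^3·c + 340·b^2·c^2 + 480·b·c^3 + 1134·a − 975·a·c + 972·a^2 − 1758·a·c^2 − 2604·a^2·c − 312·a^3 + 1212·a^2·c^2 − 132·a^3·c − 144·a^4 + 1440·a·c^3 + 294 + 147·c − 1182·c^2 + 720·c^3    [combine like terms]

−104·b^2 − 14·b − 223·b·c − 476·a·b + 24·b^3 − 124·b^2·c − 136·a·b^2 − 278·b·c^2 − 1080·a·b·c − 920·a^2·b + 48·a·b^3 + 452·a·b^2·c + 144·a^2·b^2 + 1424·a·b·c^2 + 772·a^2·b·c − 48·a^3·b + 60·b^3·c + 340·b^2·c^2 + 480·b·c^3 + 1134·a − 975·a·c + 972·a^2 − 1758·a·c^2 − 2604·a^2·c − 312·a^3 + 1212·a^2·c^2 − 132·a^3·c − 144·a^4 + 1440·a·c^3 + 294 + 147·c − 1182·c^2 + 720·c^3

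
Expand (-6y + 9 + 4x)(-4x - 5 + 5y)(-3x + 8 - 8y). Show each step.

(-6y + 9 + 4x)(-4x - 5 + 5y)(-3x + 8 - 8y)
= (24xy + 30y - 30y^2 - 36x - 45 + 45y - 16x^2 - 20x + 20xy)(-3x + 8 - 8y)    [distributive law]
= (44xy + 75y - 30y^2 - 56x - 45 - 16x^2)(-3x + 8 - 8y)    [combine like terms]
= -132x^2y + 352xy - 352xy^2 - 225xy + 600y - 600y^2 + 90xy^2 - 240y^2 + 240y^3 + 168x^2 - 448x + 448xy + 135x - 360 + 360y + 48x^3 - 128x^2 + 128x^2y    [distributive law]
= -4x^2y + 575xy - 262xy^2 + 960y - 840y^2 + 240y^3 + 40x^2 - 313x - 360 + 48x^3    [combine like terms]

-4x^2y + 575xy - 262xy^2 + 960y - 840y^2 + 240y^3 + 40x^2 - 313x - 360 + 48x^3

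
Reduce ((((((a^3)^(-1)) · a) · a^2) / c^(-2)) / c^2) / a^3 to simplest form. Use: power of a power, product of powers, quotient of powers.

a^(-3)

((((((a^3)^(-1)) · a) · a^2) / c^(-2)) / c^2) / a^3
= ((((a^(-3) · a) · a^2) / c^(-2)) / c^2) / a^3    [power of a power]
= (((a^(-2) · a^2) / c^(-2)) / c^2) / a^3    [product of powers]
= ((a^0 / c^(-2)) / c^2) / a^3    [product of powers]
= a^(-3)    [quotient of powers; product of powers]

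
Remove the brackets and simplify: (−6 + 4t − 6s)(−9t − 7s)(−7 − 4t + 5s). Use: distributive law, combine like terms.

−378t + 36t^2 − 80st − 294s − 84s^2 + 144t^3 − 284st^2 − 38s^2t + 210s^3

(−6 + 4t − 6s)(−9t − 7s)(−7 − 4t + 5s)
= (54t + 42s − 36t^2 − 28st + 54st + 42s^2)(−7 − 4t + 5s)    [distributive law]
= (54t + 42s − 36t^2 + 26st + 42s^2)(−7 − 4t + 5s)    [combine like terms]
= −378t − 216t^2 + 270st − 294s − 168st + 210s^2 + 252t^2 + 144t^3 − 180st^2 − 182st − 104st^2 + 130s^2t − 294s^2 − 168s^2t + 210s^3    [distributive law]
= −378t + 36t^2 − 80st − 294s − 84s^2 + 144t^3 − 284st^2 − 38s^2t + 210s^3    [combine like terms]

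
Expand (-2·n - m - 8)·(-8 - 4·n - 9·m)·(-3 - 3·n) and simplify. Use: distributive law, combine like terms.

-336·n - 168·n^2 - 24·n^3 - 306·m·n - 66·m·n^2 - 240·m - 27·m^2 - 27·m^2·n - 192

(-2·n - m - 8)·(-8 - 4·n - 9·m)·(-3 - 3·n)
= (16·n + 8·n^2 + 18·m·n + 8·m + 4·m·n + 9·m^2 + 64 + 32·n + 72·m)·(-3 - 3·n)    [distributive law]
= (48·n + 8·n^2 + 22·m·n + 80·m + 9·m^2 + 64)·(-3 - 3·n)    [combine like terms]
= -144·n - 144·n^2 - 24·n^2 - 24·n^3 - 66·m·n - 66·m·n^2 - 240·m - 240·m·n - 27·m^2 - 27·m^2·n - 192 - 192·n    [distributive law]
= -336·n - 168·n^2 - 24·n^3 - 306·m·n - 66·m·n^2 - 240·m - 27·m^2 - 27·m^2·n - 192    [combine like terms]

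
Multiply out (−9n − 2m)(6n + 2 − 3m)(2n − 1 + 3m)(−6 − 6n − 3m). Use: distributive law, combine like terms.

540n^3 + 648n^4 + 1116mn^3 − 216n^2 + 1200mn^2 + 54m^2n^2 − 108n + 384mn − 3m^2n − 279m^3n − 24m + 96m^2 − 54m^3 − 54m^4

(−9n − 2m)(6n + 2 − 3m)(2n − 1 + 3m)(−6 − 6n − 3m)
= (−54n^2 − 18n + 27mn − 12mn − 4m + 6m^2)(2n − 1 + 3m)(−6 − 6n − 3m)    [distributive law]
= (−54n^2 − 18n + 15mn − 4m + 6m^2)(2n − 1 + 3m)(−6 − 6n − 3m)    [combine like terms]
= (−108n^3 + 54n^2 − 162mn^2 − 36n^2 + 18n − 54mn + 30mn^2 − 15mn + 45m^2n − 8mn + 4m − 12m^2 + 12m^2n − 6m^2 + 18m^3)(−6 − 6n − 3m)    [distributive law]
= (−108n^3 + 18n^2 − 132mn^2 + 18n − 77mn + 57m^2n + 4m − 18m^2 + 18m^3)(−6 − 6n − 3m)    [combine like terms]
= 648n^3 + 648n^4 + 324mn^3 − 108n^2 − 108n^3 − 54mn^2 + 792mn^2 + 792mn^3 + 396m^2n^2 − 108n − 108n^2 − 54mn + 462mn + 462mn^2 + 231m^2n − 342m^2n − 342m^2n^2 − 171m^3n − 24m − 24mn − 12m^2 + 108m^2 + 108m^2n + 54m^3 − 108m^3 − 108m^3n − 54m^4    [distributive law]
= 540n^3 + 648n^4 + 1116mn^3 − 216n^2 + 1200mn^2 + 54m^2n^2 − 108n + 384mn − 3m^2n − 279m^3n − 24m + 96m^2 − 54m^3 − 54m^4    [combine like terms]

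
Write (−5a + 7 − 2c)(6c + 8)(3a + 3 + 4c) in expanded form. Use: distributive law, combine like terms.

(−5a + 7 − 2c)(6c + 8)(3a + 3 + 4c)
= (−30ac − 40a + 42c + 56 − 12c^2 − 16c)(3a + 3 + 4c)    [distributive law]
= (−30ac − 40a + 26c + 56 − 12c^2)(3a + 3 + 4c)    [combine like terms]
= −90a^2c − 90ac − 120ac^2 − 120a^2 − 120a − 160ac + 78ac + 78c + 104c^2 + 168a + 168 + 224c − 36ac^2 − 36c^2 − 48c^3    [distributive law]
= −90a^2c − 172ac − 156ac^2 − 120a^2 + 48a + 302c + 68c^2 + 168 − 48c^3    [combine like terms]

−90a^2c − 172ac − 156ac^2 − 120a^2 + 48a + 302c + 68c^2 + 168 − 48c^3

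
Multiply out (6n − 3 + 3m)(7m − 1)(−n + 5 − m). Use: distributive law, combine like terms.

(6n − 3 + 3m)(7m − 1)(−n + 5 − m)
= (42mn − 6n − 21m + 3 + 21m² − 3m)(−n + 5 − m)    [distributive law]
= (42mn − 6n − 24m + 3 + 21m²)(−n + 5 − m)    [combine like terms]
= −42mn² + 210mn − 42m²n + 6n² − 30n + 6mn + 24mn − 120m + 24m² − 3n + 15 − 3m − 21m²n + 105m² − 21m³    [distributive law]
= −42mn² + 240mn − 63m²n + 6n² − 33n − 123m + 129m² + 15 − 21m³    [combine like terms]

−42mn² + 240mn − 63m²n + 6n² − 33n − 123m + 129m² + 15 − 21m³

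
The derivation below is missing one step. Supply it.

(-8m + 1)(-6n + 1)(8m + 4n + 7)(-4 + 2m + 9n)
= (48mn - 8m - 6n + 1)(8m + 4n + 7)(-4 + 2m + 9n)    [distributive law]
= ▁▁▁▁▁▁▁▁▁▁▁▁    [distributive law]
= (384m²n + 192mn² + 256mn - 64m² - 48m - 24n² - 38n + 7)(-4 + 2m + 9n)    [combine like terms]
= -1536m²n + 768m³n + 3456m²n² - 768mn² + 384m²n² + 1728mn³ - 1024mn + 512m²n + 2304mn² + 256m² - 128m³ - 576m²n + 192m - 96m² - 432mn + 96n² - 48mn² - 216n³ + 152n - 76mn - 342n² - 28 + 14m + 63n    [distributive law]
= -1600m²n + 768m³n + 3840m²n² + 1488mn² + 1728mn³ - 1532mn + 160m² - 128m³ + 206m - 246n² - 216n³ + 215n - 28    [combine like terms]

By distributive law:

(384m²n + 192mn² + 336mn - 64m² - 32mn - 56m - 48mn - 24n² - 42n + 8m + 4n + 7)(-4 + 2m + 9n)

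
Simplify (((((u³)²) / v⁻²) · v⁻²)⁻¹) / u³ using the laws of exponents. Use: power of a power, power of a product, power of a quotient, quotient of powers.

u⁻⁹

(((((u³)²) / v⁻²) · v⁻²)⁻¹) / u³
= (((((u³)²) / v⁻²)⁻¹) · ((v⁻²)⁻¹)) / u³    [power of a product]
= (((((u³)²)⁻¹) / ((v⁻²)⁻¹)) · ((v⁻²)⁻¹)) / u³    [power of a quotient]
= ((((u³)⁻²) / ((v⁻²)⁻¹)) · ((v⁻²)⁻¹)) / u³    [power of a power]
= ((u⁻⁶ / ((v⁻²)⁻¹)) · ((v⁻²)⁻¹)) / u³    [power of a power]
= ((u⁻⁶ / v²) · ((v⁻²)⁻¹)) / u³    [power of a power]
= ((u⁻⁶ / v²) · v²) / u³    [power of a power]
= u⁻⁹    [quotient of powers]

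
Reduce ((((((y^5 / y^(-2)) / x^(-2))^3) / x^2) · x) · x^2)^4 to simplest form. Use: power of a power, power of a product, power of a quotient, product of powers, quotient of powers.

x^28·y^84

((((((y^5 / y^(-2)) / x^(-2))^3) / x^2) · x) · x^2)^4
= ((((((y^5 / y^(-2)) / x^(-2))^3) / x^2) · x)^4) · ((x^2)^4)    [power of a product]
= ((((((y^5 / y^(-2)) / x^(-2))^3) / x^2)^4) · (x^4)) · ((x^2)^4)    [power of a product]
= ((((((y^5 / y^(-2)) / x^(-2))^3)^4) / ((x^2)^4)) · (x^4)) · ((x^2)^4)    [power of a quotient]
= (((((y^5 / y^(-2)) / x^(-2))^12) / ((x^2)^4)) · (x^4)) · ((x^2)^4)    [power of a power]
= (((((y^5 / y^(-2))^12) / ((x^(-2))^12)) / ((x^2)^4)) · (x^4)) · ((x^2)^4)    [power of a quotient]
= ((((((y^5)^12) / ((y^(-2))^12)) / ((x^(-2))^12)) / ((x^2)^4)) · (x^4)) · ((x^2)^4)    [power of a quotient]
= ((((y^60 / ((y^(-2))^12)) / ((x^(-2))^12)) / ((x^2)^4)) · (x^4)) · ((x^2)^4)    [power of a power]
= ((((y^60 / y^(-24)) / ((x^(-2))^12)) / ((x^2)^4)) · (x^4)) · ((x^2)^4)    [power of a power]
= (((y^84 / ((x^(-2))^12)) / ((x^2)^4)) · (x^4)) · ((x^2)^4)    [quotient of powers]
= (((y^84 / x^(-24)) / ((x^2)^4)) · (x^4)) · ((x^2)^4)    [power of a power]
= (((y^84 / x^(-24)) / x^8) · (x^4)) · ((x^2)^4)    [power of a power]
= (((y^84 / x^(-24)) / x^8) · x^4) · x^8    [power of a power]
= x^28·y^84    [quotient of powers; product of powers]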